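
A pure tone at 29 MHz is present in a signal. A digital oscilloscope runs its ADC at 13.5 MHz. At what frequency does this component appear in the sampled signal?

2 MHz

29 MHz mod fs = 2 MHz.
2 MHz ≤ fs/2 = 6.75 MHz, appears at 2 MHz.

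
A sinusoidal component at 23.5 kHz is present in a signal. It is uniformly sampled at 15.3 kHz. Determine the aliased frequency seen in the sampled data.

23.5 kHz mod fs = 8.2 kHz.
8.2 kHz > fs/2 = 7.65 kHz, folds to fs − 8.2 kHz = 7.1 kHz.

7.1 kHz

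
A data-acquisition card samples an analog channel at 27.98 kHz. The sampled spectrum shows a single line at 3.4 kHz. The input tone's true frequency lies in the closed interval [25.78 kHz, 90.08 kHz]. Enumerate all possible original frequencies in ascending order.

31.38 kHz, 52.56 kHz, 59.36 kHz, 80.54 kHz, 87.34 kHz

Frequencies that alias to 3.4 kHz are k·fs ± 3.4 kHz for integer k ≥ 0.
k=0: 3.4 kHz.
k=1: 24.58 kHz, 31.38 kHz.
k=2: 52.56 kHz, 59.36 kHz.
k=3: 80.54 kHz, 87.34 kHz.
k=4: 108.52 kHz, 115.32 kHz.
Within [25.78 kHz, 90.08 kHz]: 31.38 kHz, 52.56 kHz, 59.36 kHz, 80.54 kHz, 87.34 kHz.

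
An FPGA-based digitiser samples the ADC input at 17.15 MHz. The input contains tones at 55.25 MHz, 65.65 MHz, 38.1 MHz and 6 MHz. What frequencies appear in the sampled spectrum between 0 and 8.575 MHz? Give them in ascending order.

fs/2 = 8.575 MHz.
55.25 MHz mod fs = 3.8 MHz.
3.8 MHz ≤ fs/2 = 8.575 MHz, appears at 3.8 MHz.
65.65 MHz mod fs = 14.2 MHz.
14.2 MHz > fs/2 = 8.575 MHz, folds to fs − 14.2 MHz = 2.95 MHz.
38.1 MHz mod fs = 3.8 MHz.
3.8 MHz ≤ fs/2 = 8.575 MHz, appears at 3.8 MHz.
6 MHz ≤ fs/2 = 8.575 MHz, passes unchanged.
Distinct values: {2.95 MHz, 3.8 MHz, 6 MHz}.

2.95 MHz, 3.8 MHz, 6 MHz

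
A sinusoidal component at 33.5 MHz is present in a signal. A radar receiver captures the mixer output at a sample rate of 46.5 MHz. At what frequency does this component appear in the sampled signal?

33.5 MHz > fs/2 = 23.25 MHz, folds to fs − 33.5 MHz = 13 MHz.

13 MHz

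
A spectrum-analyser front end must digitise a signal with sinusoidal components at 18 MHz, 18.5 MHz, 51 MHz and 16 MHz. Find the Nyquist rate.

Highest-frequency component: 51 MHz.
Nyquist rate = 2 × 51 MHz = 102 MHz.

102 MHz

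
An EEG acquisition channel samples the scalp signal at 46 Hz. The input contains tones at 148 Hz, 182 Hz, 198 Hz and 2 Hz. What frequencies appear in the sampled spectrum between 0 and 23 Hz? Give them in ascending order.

2 Hz, 10 Hz, 14 Hz

fs/2 = 23 Hz.
148 Hz mod fs = 10 Hz.
10 Hz ≤ fs/2 = 23 Hz, appears at 10 Hz.
182 Hz mod fs = 44 Hz.
44 Hz > fs/2 = 23 Hz, folds to fs − 44 Hz = 2 Hz.
198 Hz mod fs = 14 Hz.
14 Hz ≤ fs/2 = 23 Hz, appears at 14 Hz.
2 Hz ≤ fs/2 = 23 Hz, passes unchanged.
Distinct values: {2 Hz, 10 Hz, 14 Hz}.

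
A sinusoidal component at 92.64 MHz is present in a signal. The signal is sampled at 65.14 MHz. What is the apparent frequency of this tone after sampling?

92.64 MHz mod fs = 27.5 MHz.
27.5 MHz ≤ fs/2 = 32.57 MHz, appears at 27.5 MHz.

27.5 MHz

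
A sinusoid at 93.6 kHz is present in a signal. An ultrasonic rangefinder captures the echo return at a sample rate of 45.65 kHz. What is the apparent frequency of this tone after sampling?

2.3 kHz

93.6 kHz mod fs = 2.3 kHz.
2.3 kHz ≤ fs/2 = 22.825 kHz, appears at 2.3 kHz.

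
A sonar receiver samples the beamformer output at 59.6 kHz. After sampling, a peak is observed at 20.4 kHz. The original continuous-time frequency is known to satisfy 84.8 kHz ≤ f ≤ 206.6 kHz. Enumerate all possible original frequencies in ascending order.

Frequencies that alias to 20.4 kHz are k·fs ± 20.4 kHz for integer k ≥ 0.
k=0: 20.4 kHz.
k=1: 39.2 kHz, 80 kHz.
k=2: 98.8 kHz, 139.6 kHz.
k=3: 158.4 kHz, 199.2 kHz.
k=4: 218 kHz, 258.8 kHz.
Within [84.8 kHz, 206.6 kHz]: 98.8 kHz, 139.6 kHz, 158.4 kHz, 199.2 kHz.

98.8 kHz, 139.6 kHz, 158.4 kHz, 199.2 kHz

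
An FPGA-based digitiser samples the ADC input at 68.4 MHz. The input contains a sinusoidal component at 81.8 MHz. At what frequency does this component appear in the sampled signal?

13.4 MHz

81.8 MHz mod fs = 13.4 MHz.
13.4 MHz ≤ fs/2 = 34.2 MHz, appears at 13.4 MHz.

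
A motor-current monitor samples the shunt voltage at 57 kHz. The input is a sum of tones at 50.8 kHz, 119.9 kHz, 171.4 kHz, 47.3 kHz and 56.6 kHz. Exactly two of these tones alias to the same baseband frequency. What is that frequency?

0.4 kHz

fs/2 = 28.5 kHz.
50.8 kHz > fs/2 = 28.5 kHz, folds to fs − 50.8 kHz = 6.2 kHz.
119.9 kHz mod fs = 5.9 kHz.
5.9 kHz ≤ fs/2 = 28.5 kHz, appears at 5.9 kHz.
171.4 kHz mod fs = 0.4 kHz.
0.4 kHz ≤ fs/2 = 28.5 kHz, appears at 0.4 kHz.
47.3 kHz > fs/2 = 28.5 kHz, folds to fs − 47.3 kHz = 9.7 kHz.
56.6 kHz > fs/2 = 28.5 kHz, folds to fs − 56.6 kHz = 0.4 kHz.
56.6 kHz and 171.4 kHz both map to 0.4 kHz.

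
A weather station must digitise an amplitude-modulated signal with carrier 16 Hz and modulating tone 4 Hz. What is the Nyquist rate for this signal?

40 Hz

AM sidebands sit at fc ± fm = 12 Hz and 20 Hz.
Highest-frequency component: 20 Hz.
Nyquist rate = 2 × 20 Hz = 40 Hz.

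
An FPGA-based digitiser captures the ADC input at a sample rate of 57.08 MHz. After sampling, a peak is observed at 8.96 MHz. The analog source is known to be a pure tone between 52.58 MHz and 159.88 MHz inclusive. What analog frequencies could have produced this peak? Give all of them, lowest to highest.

66.04 MHz, 105.2 MHz, 123.12 MHz

Frequencies that alias to 8.96 MHz are k·fs ± 8.96 MHz for integer k ≥ 0.
k=0: 8.96 MHz.
k=1: 48.12 MHz, 66.04 MHz.
k=2: 105.2 MHz, 123.12 MHz.
k=3: 162.28 MHz, 180.2 MHz.
Within [52.58 MHz, 159.88 MHz]: 66.04 MHz, 105.2 MHz, 123.12 MHz.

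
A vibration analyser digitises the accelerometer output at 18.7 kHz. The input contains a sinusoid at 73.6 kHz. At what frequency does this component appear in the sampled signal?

1.2 kHz

73.6 kHz mod fs = 17.5 kHz.
17.5 kHz > fs/2 = 9.35 kHz, folds to fs − 17.5 kHz = 1.2 kHz.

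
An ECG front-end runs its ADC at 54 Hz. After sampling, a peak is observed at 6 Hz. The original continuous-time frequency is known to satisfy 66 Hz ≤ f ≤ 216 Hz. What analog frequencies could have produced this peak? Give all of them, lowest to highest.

Frequencies that alias to 6 Hz are k·fs ± 6 Hz for integer k ≥ 0.
k=0: 6 Hz.
k=1: 48 Hz, 60 Hz.
k=2: 102 Hz, 114 Hz.
k=3: 156 Hz, 168 Hz.
k=4: 210 Hz, 222 Hz.
k=5: 264 Hz, 276 Hz.
Within [66 Hz, 216 Hz]: 102 Hz, 114 Hz, 156 Hz, 168 Hz, 210 Hz.

102 Hz, 114 Hz, 156 Hz, 168 Hz, 210 Hz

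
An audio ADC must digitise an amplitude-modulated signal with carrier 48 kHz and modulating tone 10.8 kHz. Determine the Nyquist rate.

AM sidebands sit at fc ± fm = 37.2 kHz and 58.8 kHz.
Highest-frequency component: 58.8 kHz.
Nyquist rate = 2 × 58.8 kHz = 117.6 kHz.

117.6 kHz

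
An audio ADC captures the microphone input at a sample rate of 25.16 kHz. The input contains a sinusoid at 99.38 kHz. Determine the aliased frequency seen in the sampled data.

1.26 kHz

99.38 kHz mod fs = 23.9 kHz.
23.9 kHz > fs/2 = 12.58 kHz, folds to fs − 23.9 kHz = 1.26 kHz.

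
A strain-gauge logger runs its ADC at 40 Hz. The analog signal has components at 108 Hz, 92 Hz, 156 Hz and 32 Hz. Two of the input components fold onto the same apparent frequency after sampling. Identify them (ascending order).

92 Hz, 108 Hz

fs/2 = 20 Hz.
108 Hz mod fs = 28 Hz.
28 Hz > fs/2 = 20 Hz, folds to fs − 28 Hz = 12 Hz.
92 Hz mod fs = 12 Hz.
12 Hz ≤ fs/2 = 20 Hz, appears at 12 Hz.
156 Hz mod fs = 36 Hz.
36 Hz > fs/2 = 20 Hz, folds to fs − 36 Hz = 4 Hz.
32 Hz > fs/2 = 20 Hz, folds to fs − 32 Hz = 8 Hz.
92 Hz and 108 Hz both map to 12 Hz.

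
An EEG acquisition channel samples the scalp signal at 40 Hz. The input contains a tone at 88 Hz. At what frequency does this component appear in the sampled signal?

8 Hz

88 Hz mod fs = 8 Hz.
8 Hz ≤ fs/2 = 20 Hz, appears at 8 Hz.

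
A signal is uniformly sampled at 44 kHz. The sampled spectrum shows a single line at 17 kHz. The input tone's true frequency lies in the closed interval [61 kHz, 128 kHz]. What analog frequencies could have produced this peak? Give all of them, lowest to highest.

Frequencies that alias to 17 kHz are k·fs ± 17 kHz for integer k ≥ 0.
k=0: 17 kHz.
k=1: 27 kHz, 61 kHz.
k=2: 71 kHz, 105 kHz.
k=3: 115 kHz, 149 kHz.
k=4: 159 kHz, 193 kHz.
Within [61 kHz, 128 kHz]: 61 kHz, 71 kHz, 105 kHz, 115 kHz.

61 kHz, 71 kHz, 105 kHz, 115 kHz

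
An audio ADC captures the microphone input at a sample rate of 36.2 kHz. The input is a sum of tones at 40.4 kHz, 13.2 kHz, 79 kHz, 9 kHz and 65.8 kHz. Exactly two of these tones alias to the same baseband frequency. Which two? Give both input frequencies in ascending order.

fs/2 = 18.1 kHz.
40.4 kHz mod fs = 4.2 kHz.
4.2 kHz ≤ fs/2 = 18.1 kHz, appears at 4.2 kHz.
13.2 kHz ≤ fs/2 = 18.1 kHz, passes unchanged.
79 kHz mod fs = 6.6 kHz.
6.6 kHz ≤ fs/2 = 18.1 kHz, appears at 6.6 kHz.
9 kHz ≤ fs/2 = 18.1 kHz, passes unchanged.
65.8 kHz mod fs = 29.6 kHz.
29.6 kHz > fs/2 = 18.1 kHz, folds to fs − 29.6 kHz = 6.6 kHz.
65.8 kHz and 79 kHz both map to 6.6 kHz.

65.8 kHz, 79 kHz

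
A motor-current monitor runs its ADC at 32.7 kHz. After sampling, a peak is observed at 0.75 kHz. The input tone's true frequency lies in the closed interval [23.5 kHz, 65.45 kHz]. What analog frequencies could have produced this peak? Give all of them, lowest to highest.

31.95 kHz, 33.45 kHz, 64.65 kHz

Frequencies that alias to 0.75 kHz are k·fs ± 0.75 kHz for integer k ≥ 0.
k=0: 0.75 kHz.
k=1: 31.95 kHz, 33.45 kHz.
k=2: 64.65 kHz, 66.15 kHz.
k=3: 97.35 kHz, 98.85 kHz.
Within [23.5 kHz, 65.45 kHz]: 31.95 kHz, 33.45 kHz, 64.65 kHz.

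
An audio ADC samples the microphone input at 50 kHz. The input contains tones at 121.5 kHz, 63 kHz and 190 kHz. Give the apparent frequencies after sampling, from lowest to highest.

10 kHz, 13 kHz, 21.5 kHz

fs/2 = 25 kHz.
121.5 kHz mod fs = 21.5 kHz.
21.5 kHz ≤ fs/2 = 25 kHz, appears at 21.5 kHz.
63 kHz mod fs = 13 kHz.
13 kHz ≤ fs/2 = 25 kHz, appears at 13 kHz.
190 kHz mod fs = 40 kHz.
40 kHz > fs/2 = 25 kHz, folds to fs − 40 kHz = 10 kHz.
Distinct values: {10 kHz, 13 kHz, 21.5 kHz}.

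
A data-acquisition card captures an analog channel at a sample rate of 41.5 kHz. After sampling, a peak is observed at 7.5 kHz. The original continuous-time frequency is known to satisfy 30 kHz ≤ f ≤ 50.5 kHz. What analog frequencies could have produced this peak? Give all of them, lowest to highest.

34 kHz, 49 kHz

Frequencies that alias to 7.5 kHz are k·fs ± 7.5 kHz for integer k ≥ 0.
k=0: 7.5 kHz.
k=1: 34 kHz, 49 kHz.
k=2: 75.5 kHz, 90.5 kHz.
Within [30 kHz, 50.5 kHz]: 34 kHz, 49 kHz.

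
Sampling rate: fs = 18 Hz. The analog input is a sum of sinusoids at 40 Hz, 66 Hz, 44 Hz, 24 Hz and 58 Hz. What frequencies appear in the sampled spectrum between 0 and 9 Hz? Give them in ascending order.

fs/2 = 9 Hz.
40 Hz mod fs = 4 Hz.
4 Hz ≤ fs/2 = 9 Hz, appears at 4 Hz.
66 Hz mod fs = 12 Hz.
12 Hz > fs/2 = 9 Hz, folds to fs − 12 Hz = 6 Hz.
44 Hz mod fs = 8 Hz.
8 Hz ≤ fs/2 = 9 Hz, appears at 8 Hz.
24 Hz mod fs = 6 Hz.
6 Hz ≤ fs/2 = 9 Hz, appears at 6 Hz.
58 Hz mod fs = 4 Hz.
4 Hz ≤ fs/2 = 9 Hz, appears at 4 Hz.
Distinct values: {4 Hz, 6 Hz, 8 Hz}.

4 Hz, 6 Hz, 8 Hz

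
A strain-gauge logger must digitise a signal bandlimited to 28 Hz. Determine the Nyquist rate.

56 Hz

Nyquist rate = 2 × 28 Hz = 56 Hz.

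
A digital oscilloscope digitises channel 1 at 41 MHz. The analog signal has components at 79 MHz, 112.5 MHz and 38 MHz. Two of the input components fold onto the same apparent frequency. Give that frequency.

3 MHz

fs/2 = 20.5 MHz.
79 MHz mod fs = 38 MHz.
38 MHz > fs/2 = 20.5 MHz, folds to fs − 38 MHz = 3 MHz.
112.5 MHz mod fs = 30.5 MHz.
30.5 MHz > fs/2 = 20.5 MHz, folds to fs − 30.5 MHz = 10.5 MHz.
38 MHz > fs/2 = 20.5 MHz, folds to fs − 38 MHz = 3 MHz.
38 MHz and 79 MHz both map to 3 MHz.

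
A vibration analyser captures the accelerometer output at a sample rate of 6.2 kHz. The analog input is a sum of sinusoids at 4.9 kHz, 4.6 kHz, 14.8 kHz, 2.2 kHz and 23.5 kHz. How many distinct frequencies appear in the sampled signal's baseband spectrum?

4

fs/2 = 3.1 kHz.
4.9 kHz > fs/2 = 3.1 kHz, folds to fs − 4.9 kHz = 1.3 kHz.
4.6 kHz > fs/2 = 3.1 kHz, folds to fs − 4.6 kHz = 1.6 kHz.
14.8 kHz mod fs = 2.4 kHz.
2.4 kHz ≤ fs/2 = 3.1 kHz, appears at 2.4 kHz.
2.2 kHz ≤ fs/2 = 3.1 kHz, passes unchanged.
23.5 kHz mod fs = 4.9 kHz.
4.9 kHz > fs/2 = 3.1 kHz, folds to fs − 4.9 kHz = 1.3 kHz.
Distinct values: {1.3 kHz, 1.6 kHz, 2.2 kHz, 2.4 kHz} → 4.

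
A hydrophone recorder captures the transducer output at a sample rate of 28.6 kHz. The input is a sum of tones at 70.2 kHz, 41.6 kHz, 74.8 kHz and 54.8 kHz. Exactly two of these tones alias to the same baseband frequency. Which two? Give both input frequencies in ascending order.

41.6 kHz, 70.2 kHz

fs/2 = 14.3 kHz.
70.2 kHz mod fs = 13 kHz.
13 kHz ≤ fs/2 = 14.3 kHz, appears at 13 kHz.
41.6 kHz mod fs = 13 kHz.
13 kHz ≤ fs/2 = 14.3 kHz, appears at 13 kHz.
74.8 kHz mod fs = 17.6 kHz.
17.6 kHz > fs/2 = 14.3 kHz, folds to fs − 17.6 kHz = 11 kHz.
54.8 kHz mod fs = 26.2 kHz.
26.2 kHz > fs/2 = 14.3 kHz, folds to fs − 26.2 kHz = 2.4 kHz.
41.6 kHz and 70.2 kHz both map to 13 kHz.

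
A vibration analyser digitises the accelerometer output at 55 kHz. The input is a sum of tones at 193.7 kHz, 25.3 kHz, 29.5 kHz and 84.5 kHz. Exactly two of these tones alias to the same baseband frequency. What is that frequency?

25.5 kHz

fs/2 = 27.5 kHz.
193.7 kHz mod fs = 28.7 kHz.
28.7 kHz > fs/2 = 27.5 kHz, folds to fs − 28.7 kHz = 26.3 kHz.
25.3 kHz ≤ fs/2 = 27.5 kHz, passes unchanged.
29.5 kHz > fs/2 = 27.5 kHz, folds to fs − 29.5 kHz = 25.5 kHz.
84.5 kHz mod fs = 29.5 kHz.
29.5 kHz > fs/2 = 27.5 kHz, folds to fs − 29.5 kHz = 25.5 kHz.
29.5 kHz and 84.5 kHz both map to 25.5 kHz.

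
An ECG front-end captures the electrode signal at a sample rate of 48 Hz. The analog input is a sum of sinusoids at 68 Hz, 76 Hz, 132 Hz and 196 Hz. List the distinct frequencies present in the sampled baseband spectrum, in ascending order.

4 Hz, 12 Hz, 20 Hz

fs/2 = 24 Hz.
68 Hz mod fs = 20 Hz.
20 Hz ≤ fs/2 = 24 Hz, appears at 20 Hz.
76 Hz mod fs = 28 Hz.
28 Hz > fs/2 = 24 Hz, folds to fs − 28 Hz = 20 Hz.
132 Hz mod fs = 36 Hz.
36 Hz > fs/2 = 24 Hz, folds to fs − 36 Hz = 12 Hz.
196 Hz mod fs = 4 Hz.
4 Hz ≤ fs/2 = 24 Hz, appears at 4 Hz.
Distinct values: {4 Hz, 12 Hz, 20 Hz}.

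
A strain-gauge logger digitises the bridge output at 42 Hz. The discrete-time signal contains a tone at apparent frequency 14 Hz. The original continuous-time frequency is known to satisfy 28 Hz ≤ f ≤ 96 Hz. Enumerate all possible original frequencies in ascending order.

Frequencies that alias to 14 Hz are k·fs ± 14 Hz for integer k ≥ 0.
k=0: 14 Hz.
k=1: 28 Hz, 56 Hz.
k=2: 70 Hz, 98 Hz.
k=3: 112 Hz, 140 Hz.
Within [28 Hz, 96 Hz]: 28 Hz, 56 Hz, 70 Hz.

28 Hz, 56 Hz, 70 Hz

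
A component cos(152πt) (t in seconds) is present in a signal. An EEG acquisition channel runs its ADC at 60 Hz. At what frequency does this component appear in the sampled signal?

ω = 152π rad/s → f = ω/(2π) = 76 Hz.
76 Hz mod fs = 16 Hz.
16 Hz ≤ fs/2 = 30 Hz, appears at 16 Hz.

16 Hz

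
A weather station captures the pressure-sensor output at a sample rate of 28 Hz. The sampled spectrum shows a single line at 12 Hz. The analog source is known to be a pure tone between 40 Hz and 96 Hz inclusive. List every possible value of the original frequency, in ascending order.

40 Hz, 44 Hz, 68 Hz, 72 Hz, 96 Hz

Frequencies that alias to 12 Hz are k·fs ± 12 Hz for integer k ≥ 0.
k=0: 12 Hz.
k=1: 16 Hz, 40 Hz.
k=2: 44 Hz, 68 Hz.
k=3: 72 Hz, 96 Hz.
k=4: 100 Hz, 124 Hz.
Within [40 Hz, 96 Hz]: 40 Hz, 44 Hz, 68 Hz, 72 Hz, 96 Hz.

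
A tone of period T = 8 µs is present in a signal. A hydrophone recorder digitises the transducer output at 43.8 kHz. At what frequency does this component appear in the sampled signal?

6.4 kHz

T = 8 µs → f = 1/T = 125 kHz.
125 kHz mod fs = 37.4 kHz.
37.4 kHz > fs/2 = 21.9 kHz, folds to fs − 37.4 kHz = 6.4 kHz.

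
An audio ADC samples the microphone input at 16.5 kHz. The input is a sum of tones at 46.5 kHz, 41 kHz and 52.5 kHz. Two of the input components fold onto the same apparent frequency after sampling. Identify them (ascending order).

46.5 kHz, 52.5 kHz

fs/2 = 8.25 kHz.
46.5 kHz mod fs = 13.5 kHz.
13.5 kHz > fs/2 = 8.25 kHz, folds to fs − 13.5 kHz = 3 kHz.
41 kHz mod fs = 8 kHz.
8 kHz ≤ fs/2 = 8.25 kHz, appears at 8 kHz.
52.5 kHz mod fs = 3 kHz.
3 kHz ≤ fs/2 = 8.25 kHz, appears at 3 kHz.
46.5 kHz and 52.5 kHz both map to 3 kHz.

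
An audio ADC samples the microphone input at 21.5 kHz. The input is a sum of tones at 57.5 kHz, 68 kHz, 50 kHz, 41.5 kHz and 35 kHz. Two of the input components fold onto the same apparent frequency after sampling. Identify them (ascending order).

fs/2 = 10.75 kHz.
57.5 kHz mod fs = 14.5 kHz.
14.5 kHz > fs/2 = 10.75 kHz, folds to fs − 14.5 kHz = 7 kHz.
68 kHz mod fs = 3.5 kHz.
3.5 kHz ≤ fs/2 = 10.75 kHz, appears at 3.5 kHz.
50 kHz mod fs = 7 kHz.
7 kHz ≤ fs/2 = 10.75 kHz, appears at 7 kHz.
41.5 kHz mod fs = 20 kHz.
20 kHz > fs/2 = 10.75 kHz, folds to fs − 20 kHz = 1.5 kHz.
35 kHz mod fs = 13.5 kHz.
13.5 kHz > fs/2 = 10.75 kHz, folds to fs − 13.5 kHz = 8 kHz.
50 kHz and 57.5 kHz both map to 7 kHz.

50 kHz, 57.5 kHz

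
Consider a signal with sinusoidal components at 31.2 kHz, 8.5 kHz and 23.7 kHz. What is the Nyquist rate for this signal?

Highest-frequency component: 31.2 kHz.
Nyquist rate = 2 × 31.2 kHz = 62.4 kHz.

62.4 kHz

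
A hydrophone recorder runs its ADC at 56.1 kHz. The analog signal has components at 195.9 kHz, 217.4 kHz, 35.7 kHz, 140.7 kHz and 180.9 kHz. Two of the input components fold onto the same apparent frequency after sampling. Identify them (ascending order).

fs/2 = 28.05 kHz.
195.9 kHz mod fs = 27.6 kHz.
27.6 kHz ≤ fs/2 = 28.05 kHz, appears at 27.6 kHz.
217.4 kHz mod fs = 49.1 kHz.
49.1 kHz > fs/2 = 28.05 kHz, folds to fs − 49.1 kHz = 7 kHz.
35.7 kHz > fs/2 = 28.05 kHz, folds to fs − 35.7 kHz = 20.4 kHz.
140.7 kHz mod fs = 28.5 kHz.
28.5 kHz > fs/2 = 28.05 kHz, folds to fs − 28.5 kHz = 27.6 kHz.
180.9 kHz mod fs = 12.6 kHz.
12.6 kHz ≤ fs/2 = 28.05 kHz, appears at 12.6 kHz.
140.7 kHz and 195.9 kHz both map to 27.6 kHz.

140.7 kHz, 195.9 kHz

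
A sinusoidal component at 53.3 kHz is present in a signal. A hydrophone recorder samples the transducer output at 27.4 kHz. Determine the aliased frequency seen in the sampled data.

53.3 kHz mod fs = 25.9 kHz.
25.9 kHz > fs/2 = 13.7 kHz, folds to fs − 25.9 kHz = 1.5 kHz.

1.5 kHz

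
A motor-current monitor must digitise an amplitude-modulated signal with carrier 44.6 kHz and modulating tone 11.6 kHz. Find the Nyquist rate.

AM sidebands sit at fc ± fm = 33 kHz and 56.2 kHz.
Highest-frequency component: 56.2 kHz.
Nyquist rate = 2 × 56.2 kHz = 112.4 kHz.

112.4 kHz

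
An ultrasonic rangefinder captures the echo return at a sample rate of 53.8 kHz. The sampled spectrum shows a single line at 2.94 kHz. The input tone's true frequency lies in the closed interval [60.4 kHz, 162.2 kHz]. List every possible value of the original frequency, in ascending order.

104.66 kHz, 110.54 kHz, 158.46 kHz

Frequencies that alias to 2.94 kHz are k·fs ± 2.94 kHz for integer k ≥ 0.
k=0: 2.94 kHz.
k=1: 50.86 kHz, 56.74 kHz.
k=2: 104.66 kHz, 110.54 kHz.
k=3: 158.46 kHz, 164.34 kHz.
k=4: 212.26 kHz, 218.14 kHz.
Within [60.4 kHz, 162.2 kHz]: 104.66 kHz, 110.54 kHz, 158.46 kHz.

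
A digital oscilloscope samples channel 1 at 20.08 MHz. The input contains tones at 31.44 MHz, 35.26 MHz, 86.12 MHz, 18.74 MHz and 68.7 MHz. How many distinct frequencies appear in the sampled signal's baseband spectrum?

5

fs/2 = 10.04 MHz.
31.44 MHz mod fs = 11.36 MHz.
11.36 MHz > fs/2 = 10.04 MHz, folds to fs − 11.36 MHz = 8.72 MHz.
35.26 MHz mod fs = 15.18 MHz.
15.18 MHz > fs/2 = 10.04 MHz, folds to fs − 15.18 MHz = 4.9 MHz.
86.12 MHz mod fs = 5.8 MHz.
5.8 MHz ≤ fs/2 = 10.04 MHz, appears at 5.8 MHz.
18.74 MHz > fs/2 = 10.04 MHz, folds to fs − 18.74 MHz = 1.34 MHz.
68.7 MHz mod fs = 8.46 MHz.
8.46 MHz ≤ fs/2 = 10.04 MHz, appears at 8.46 MHz.
Distinct values: {1.34 MHz, 4.9 MHz, 5.8 MHz, 8.46 MHz, 8.72 MHz} → 5.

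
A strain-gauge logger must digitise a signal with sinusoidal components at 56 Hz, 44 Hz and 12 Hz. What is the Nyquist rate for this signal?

112 Hz

Highest-frequency component: 56 Hz.
Nyquist rate = 2 × 56 Hz = 112 Hz.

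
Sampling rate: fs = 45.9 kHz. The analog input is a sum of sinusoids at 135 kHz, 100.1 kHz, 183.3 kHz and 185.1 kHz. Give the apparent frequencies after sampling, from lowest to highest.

0.3 kHz, 1.5 kHz, 2.7 kHz, 8.3 kHz

fs/2 = 22.95 kHz.
135 kHz mod fs = 43.2 kHz.
43.2 kHz > fs/2 = 22.95 kHz, folds to fs − 43.2 kHz = 2.7 kHz.
100.1 kHz mod fs = 8.3 kHz.
8.3 kHz ≤ fs/2 = 22.95 kHz, appears at 8.3 kHz.
183.3 kHz mod fs = 45.6 kHz.
45.6 kHz > fs/2 = 22.95 kHz, folds to fs − 45.6 kHz = 0.3 kHz.
185.1 kHz mod fs = 1.5 kHz.
1.5 kHz ≤ fs/2 = 22.95 kHz, appears at 1.5 kHz.
Distinct values: {0.3 kHz, 1.5 kHz, 2.7 kHz, 8.3 kHz}.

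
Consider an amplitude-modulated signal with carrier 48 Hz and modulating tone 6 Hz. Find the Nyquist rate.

108 Hz

AM sidebands sit at fc ± fm = 42 Hz and 54 Hz.
Highest-frequency component: 54 Hz.
Nyquist rate = 2 × 54 Hz = 108 Hz.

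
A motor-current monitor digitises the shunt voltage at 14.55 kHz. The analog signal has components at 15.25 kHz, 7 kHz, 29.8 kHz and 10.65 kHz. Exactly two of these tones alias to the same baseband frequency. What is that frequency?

0.7 kHz

fs/2 = 7.275 kHz.
15.25 kHz mod fs = 0.7 kHz.
0.7 kHz ≤ fs/2 = 7.275 kHz, appears at 0.7 kHz.
7 kHz ≤ fs/2 = 7.275 kHz, passes unchanged.
29.8 kHz mod fs = 0.7 kHz.
0.7 kHz ≤ fs/2 = 7.275 kHz, appears at 0.7 kHz.
10.65 kHz > fs/2 = 7.275 kHz, folds to fs − 10.65 kHz = 3.9 kHz.
15.25 kHz and 29.8 kHz both map to 0.7 kHz.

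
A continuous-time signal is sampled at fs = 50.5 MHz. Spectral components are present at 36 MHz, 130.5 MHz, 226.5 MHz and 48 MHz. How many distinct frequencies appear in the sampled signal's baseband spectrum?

fs/2 = 25.25 MHz.
36 MHz > fs/2 = 25.25 MHz, folds to fs − 36 MHz = 14.5 MHz.
130.5 MHz mod fs = 29.5 MHz.
29.5 MHz > fs/2 = 25.25 MHz, folds to fs − 29.5 MHz = 21 MHz.
226.5 MHz mod fs = 24.5 MHz.
24.5 MHz ≤ fs/2 = 25.25 MHz, appears at 24.5 MHz.
48 MHz > fs/2 = 25.25 MHz, folds to fs − 48 MHz = 2.5 MHz.
Distinct values: {2.5 MHz, 14.5 MHz, 21 MHz, 24.5 MHz} → 4.

4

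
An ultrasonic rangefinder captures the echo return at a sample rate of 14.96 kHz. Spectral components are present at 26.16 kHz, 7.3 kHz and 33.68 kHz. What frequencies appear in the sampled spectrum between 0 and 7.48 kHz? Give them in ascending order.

fs/2 = 7.48 kHz.
26.16 kHz mod fs = 11.2 kHz.
11.2 kHz > fs/2 = 7.48 kHz, folds to fs − 11.2 kHz = 3.76 kHz.
7.3 kHz ≤ fs/2 = 7.48 kHz, passes unchanged.
33.68 kHz mod fs = 3.76 kHz.
3.76 kHz ≤ fs/2 = 7.48 kHz, appears at 3.76 kHz.
Distinct values: {3.76 kHz, 7.3 kHz}.

3.76 kHz, 7.3 kHz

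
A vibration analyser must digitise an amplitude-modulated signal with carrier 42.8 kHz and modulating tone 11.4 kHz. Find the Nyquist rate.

AM sidebands sit at fc ± fm = 31.4 kHz and 54.2 kHz.
Highest-frequency component: 54.2 kHz.
Nyquist rate = 2 × 54.2 kHz = 108.4 kHz.

108.4 kHz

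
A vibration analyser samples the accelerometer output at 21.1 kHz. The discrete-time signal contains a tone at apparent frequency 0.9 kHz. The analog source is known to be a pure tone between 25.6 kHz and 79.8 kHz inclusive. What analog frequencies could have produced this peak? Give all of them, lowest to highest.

41.3 kHz, 43.1 kHz, 62.4 kHz, 64.2 kHz

Frequencies that alias to 0.9 kHz are k·fs ± 0.9 kHz for integer k ≥ 0.
k=0: 0.9 kHz.
k=1: 20.2 kHz, 22 kHz.
k=2: 41.3 kHz, 43.1 kHz.
k=3: 62.4 kHz, 64.2 kHz.
k=4: 83.5 kHz, 85.3 kHz.
Within [25.6 kHz, 79.8 kHz]: 41.3 kHz, 43.1 kHz, 62.4 kHz, 64.2 kHz.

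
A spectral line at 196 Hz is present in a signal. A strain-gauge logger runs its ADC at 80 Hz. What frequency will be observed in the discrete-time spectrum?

36 Hz

196 Hz mod fs = 36 Hz.
36 Hz ≤ fs/2 = 40 Hz, appears at 36 Hz.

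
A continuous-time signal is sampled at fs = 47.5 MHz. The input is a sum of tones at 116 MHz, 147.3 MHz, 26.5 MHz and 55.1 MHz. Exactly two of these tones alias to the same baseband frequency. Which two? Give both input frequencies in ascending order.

26.5 MHz, 116 MHz

fs/2 = 23.75 MHz.
116 MHz mod fs = 21 MHz.
21 MHz ≤ fs/2 = 23.75 MHz, appears at 21 MHz.
147.3 MHz mod fs = 4.8 MHz.
4.8 MHz ≤ fs/2 = 23.75 MHz, appears at 4.8 MHz.
26.5 MHz > fs/2 = 23.75 MHz, folds to fs − 26.5 MHz = 21 MHz.
55.1 MHz mod fs = 7.6 MHz.
7.6 MHz ≤ fs/2 = 23.75 MHz, appears at 7.6 MHz.
26.5 MHz and 116 MHz both map to 21 MHz.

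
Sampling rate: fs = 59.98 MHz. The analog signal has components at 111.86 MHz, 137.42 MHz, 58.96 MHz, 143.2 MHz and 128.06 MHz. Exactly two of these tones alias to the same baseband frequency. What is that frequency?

fs/2 = 29.99 MHz.
111.86 MHz mod fs = 51.88 MHz.
51.88 MHz > fs/2 = 29.99 MHz, folds to fs − 51.88 MHz = 8.1 MHz.
137.42 MHz mod fs = 17.46 MHz.
17.46 MHz ≤ fs/2 = 29.99 MHz, appears at 17.46 MHz.
58.96 MHz > fs/2 = 29.99 MHz, folds to fs − 58.96 MHz = 1.02 MHz.
143.2 MHz mod fs = 23.24 MHz.
23.24 MHz ≤ fs/2 = 29.99 MHz, appears at 23.24 MHz.
128.06 MHz mod fs = 8.1 MHz.
8.1 MHz ≤ fs/2 = 29.99 MHz, appears at 8.1 MHz.
111.86 MHz and 128.06 MHz both map to 8.1 MHz.

8.1 MHz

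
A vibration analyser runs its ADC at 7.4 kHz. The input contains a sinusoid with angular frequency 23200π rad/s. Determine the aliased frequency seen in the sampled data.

ω = 23200π rad/s → f = ω/(2π) = 11600 Hz = 11.6 kHz.
11.6 kHz mod fs = 4.2 kHz.
4.2 kHz > fs/2 = 3.7 kHz, folds to fs − 4.2 kHz = 3.2 kHz.

3.2 kHz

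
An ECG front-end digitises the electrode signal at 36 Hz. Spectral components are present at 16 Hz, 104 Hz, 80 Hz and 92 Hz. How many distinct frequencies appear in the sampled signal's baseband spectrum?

3

fs/2 = 18 Hz.
16 Hz ≤ fs/2 = 18 Hz, passes unchanged.
104 Hz mod fs = 32 Hz.
32 Hz > fs/2 = 18 Hz, folds to fs − 32 Hz = 4 Hz.
80 Hz mod fs = 8 Hz.
8 Hz ≤ fs/2 = 18 Hz, appears at 8 Hz.
92 Hz mod fs = 20 Hz.
20 Hz > fs/2 = 18 Hz, folds to fs − 20 Hz = 16 Hz.
Distinct values: {4 Hz, 8 Hz, 16 Hz} → 3.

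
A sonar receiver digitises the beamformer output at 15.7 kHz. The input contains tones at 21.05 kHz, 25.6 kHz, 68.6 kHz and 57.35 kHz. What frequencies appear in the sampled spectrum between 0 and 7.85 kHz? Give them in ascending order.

fs/2 = 7.85 kHz.
21.05 kHz mod fs = 5.35 kHz.
5.35 kHz ≤ fs/2 = 7.85 kHz, appears at 5.35 kHz.
25.6 kHz mod fs = 9.9 kHz.
9.9 kHz > fs/2 = 7.85 kHz, folds to fs − 9.9 kHz = 5.8 kHz.
68.6 kHz mod fs = 5.8 kHz.
5.8 kHz ≤ fs/2 = 7.85 kHz, appears at 5.8 kHz.
57.35 kHz mod fs = 10.25 kHz.
10.25 kHz > fs/2 = 7.85 kHz, folds to fs − 10.25 kHz = 5.45 kHz.
Distinct values: {5.35 kHz, 5.45 kHz, 5.8 kHz}.

5.35 kHz, 5.45 kHz, 5.8 kHz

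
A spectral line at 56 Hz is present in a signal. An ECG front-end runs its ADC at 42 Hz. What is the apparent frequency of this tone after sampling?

56 Hz mod fs = 14 Hz.
14 Hz ≤ fs/2 = 21 Hz, appears at 14 Hz.

14 Hz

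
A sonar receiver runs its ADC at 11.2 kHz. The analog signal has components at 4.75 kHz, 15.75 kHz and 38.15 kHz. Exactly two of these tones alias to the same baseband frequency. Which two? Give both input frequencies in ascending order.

15.75 kHz, 38.15 kHz

fs/2 = 5.6 kHz.
4.75 kHz ≤ fs/2 = 5.6 kHz, passes unchanged.
15.75 kHz mod fs = 4.55 kHz.
4.55 kHz ≤ fs/2 = 5.6 kHz, appears at 4.55 kHz.
38.15 kHz mod fs = 4.55 kHz.
4.55 kHz ≤ fs/2 = 5.6 kHz, appears at 4.55 kHz.
15.75 kHz and 38.15 kHz both map to 4.55 kHz.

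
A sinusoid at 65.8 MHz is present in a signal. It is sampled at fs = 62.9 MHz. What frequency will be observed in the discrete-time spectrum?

2.9 MHz

65.8 MHz mod fs = 2.9 MHz.
2.9 MHz ≤ fs/2 = 31.45 MHz, appears at 2.9 MHz.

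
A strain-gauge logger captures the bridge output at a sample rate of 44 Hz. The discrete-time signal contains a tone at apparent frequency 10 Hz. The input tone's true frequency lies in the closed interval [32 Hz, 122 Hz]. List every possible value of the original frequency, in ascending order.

Frequencies that alias to 10 Hz are k·fs ± 10 Hz for integer k ≥ 0.
k=0: 10 Hz.
k=1: 34 Hz, 54 Hz.
k=2: 78 Hz, 98 Hz.
k=3: 122 Hz, 142 Hz.
k=4: 166 Hz, 186 Hz.
Within [32 Hz, 122 Hz]: 34 Hz, 54 Hz, 78 Hz, 98 Hz, 122 Hz.

34 Hz, 54 Hz, 78 Hz, 98 Hz, 122 Hz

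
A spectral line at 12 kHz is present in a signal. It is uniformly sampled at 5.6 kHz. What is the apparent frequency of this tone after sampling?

0.8 kHz

12 kHz mod fs = 0.8 kHz.
0.8 kHz ≤ fs/2 = 2.8 kHz, appears at 0.8 kHz.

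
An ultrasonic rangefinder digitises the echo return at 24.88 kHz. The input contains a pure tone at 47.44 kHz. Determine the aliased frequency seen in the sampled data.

47.44 kHz mod fs = 22.56 kHz.
22.56 kHz > fs/2 = 12.44 kHz, folds to fs − 22.56 kHz = 2.32 kHz.

2.32 kHz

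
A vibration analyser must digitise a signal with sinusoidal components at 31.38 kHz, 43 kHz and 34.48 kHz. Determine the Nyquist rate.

86 kHz

Highest-frequency component: 43 kHz.
Nyquist rate = 2 × 43 kHz = 86 kHz.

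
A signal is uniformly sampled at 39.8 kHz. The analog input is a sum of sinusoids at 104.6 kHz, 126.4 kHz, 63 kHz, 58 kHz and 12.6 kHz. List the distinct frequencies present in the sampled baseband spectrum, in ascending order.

fs/2 = 19.9 kHz.
104.6 kHz mod fs = 25 kHz.
25 kHz > fs/2 = 19.9 kHz, folds to fs − 25 kHz = 14.8 kHz.
126.4 kHz mod fs = 7 kHz.
7 kHz ≤ fs/2 = 19.9 kHz, appears at 7 kHz.
63 kHz mod fs = 23.2 kHz.
23.2 kHz > fs/2 = 19.9 kHz, folds to fs − 23.2 kHz = 16.6 kHz.
58 kHz mod fs = 18.2 kHz.
18.2 kHz ≤ fs/2 = 19.9 kHz, appears at 18.2 kHz.
12.6 kHz ≤ fs/2 = 19.9 kHz, passes unchanged.
Distinct values: {7 kHz, 12.6 kHz, 14.8 kHz, 16.6 kHz, 18.2 kHz}.

7 kHz, 12.6 kHz, 14.8 kHz, 16.6 kHz, 18.2 kHz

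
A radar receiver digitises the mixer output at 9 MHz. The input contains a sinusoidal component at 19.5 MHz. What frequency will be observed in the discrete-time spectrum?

19.5 MHz mod fs = 1.5 MHz.
1.5 MHz ≤ fs/2 = 4.5 MHz, appears at 1.5 MHz.

1.5 MHz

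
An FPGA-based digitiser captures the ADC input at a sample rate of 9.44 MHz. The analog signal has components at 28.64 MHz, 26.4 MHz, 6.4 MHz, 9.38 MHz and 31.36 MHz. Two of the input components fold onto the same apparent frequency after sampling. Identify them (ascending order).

fs/2 = 4.72 MHz.
28.64 MHz mod fs = 0.32 MHz.
0.32 MHz ≤ fs/2 = 4.72 MHz, appears at 0.32 MHz.
26.4 MHz mod fs = 7.52 MHz.
7.52 MHz > fs/2 = 4.72 MHz, folds to fs − 7.52 MHz = 1.92 MHz.
6.4 MHz > fs/2 = 4.72 MHz, folds to fs − 6.4 MHz = 3.04 MHz.
9.38 MHz > fs/2 = 4.72 MHz, folds to fs − 9.38 MHz = 0.06 MHz.
31.36 MHz mod fs = 3.04 MHz.
3.04 MHz ≤ fs/2 = 4.72 MHz, appears at 3.04 MHz.
6.4 MHz and 31.36 MHz both map to 3.04 MHz.

6.4 MHz, 31.36 MHz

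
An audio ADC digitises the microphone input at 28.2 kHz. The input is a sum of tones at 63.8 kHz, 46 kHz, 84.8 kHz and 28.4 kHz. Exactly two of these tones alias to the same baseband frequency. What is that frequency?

fs/2 = 14.1 kHz.
63.8 kHz mod fs = 7.4 kHz.
7.4 kHz ≤ fs/2 = 14.1 kHz, appears at 7.4 kHz.
46 kHz mod fs = 17.8 kHz.
17.8 kHz > fs/2 = 14.1 kHz, folds to fs − 17.8 kHz = 10.4 kHz.
84.8 kHz mod fs = 0.2 kHz.
0.2 kHz ≤ fs/2 = 14.1 kHz, appears at 0.2 kHz.
28.4 kHz mod fs = 0.2 kHz.
0.2 kHz ≤ fs/2 = 14.1 kHz, appears at 0.2 kHz.
28.4 kHz and 84.8 kHz both map to 0.2 kHz.

0.2 kHz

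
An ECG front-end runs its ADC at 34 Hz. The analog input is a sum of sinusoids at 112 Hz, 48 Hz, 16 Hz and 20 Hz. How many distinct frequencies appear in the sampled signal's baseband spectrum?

fs/2 = 17 Hz.
112 Hz mod fs = 10 Hz.
10 Hz ≤ fs/2 = 17 Hz, appears at 10 Hz.
48 Hz mod fs = 14 Hz.
14 Hz ≤ fs/2 = 17 Hz, appears at 14 Hz.
16 Hz ≤ fs/2 = 17 Hz, passes unchanged.
20 Hz > fs/2 = 17 Hz, folds to fs − 20 Hz = 14 Hz.
Distinct values: {10 Hz, 14 Hz, 16 Hz} → 3.

3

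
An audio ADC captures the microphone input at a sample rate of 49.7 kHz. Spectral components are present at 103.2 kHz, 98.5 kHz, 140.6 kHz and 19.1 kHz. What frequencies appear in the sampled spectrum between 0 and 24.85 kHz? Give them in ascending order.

0.9 kHz, 3.8 kHz, 8.5 kHz, 19.1 kHz

fs/2 = 24.85 kHz.
103.2 kHz mod fs = 3.8 kHz.
3.8 kHz ≤ fs/2 = 24.85 kHz, appears at 3.8 kHz.
98.5 kHz mod fs = 48.8 kHz.
48.8 kHz > fs/2 = 24.85 kHz, folds to fs − 48.8 kHz = 0.9 kHz.
140.6 kHz mod fs = 41.2 kHz.
41.2 kHz > fs/2 = 24.85 kHz, folds to fs − 41.2 kHz = 8.5 kHz.
19.1 kHz ≤ fs/2 = 24.85 kHz, passes unchanged.
Distinct values: {0.9 kHz, 3.8 kHz, 8.5 kHz, 19.1 kHz}.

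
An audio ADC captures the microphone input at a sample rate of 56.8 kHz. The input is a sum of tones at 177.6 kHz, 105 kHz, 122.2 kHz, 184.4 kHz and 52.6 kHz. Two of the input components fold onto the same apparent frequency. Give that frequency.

8.6 kHz

fs/2 = 28.4 kHz.
177.6 kHz mod fs = 7.2 kHz.
7.2 kHz ≤ fs/2 = 28.4 kHz, appears at 7.2 kHz.
105 kHz mod fs = 48.2 kHz.
48.2 kHz > fs/2 = 28.4 kHz, folds to fs − 48.2 kHz = 8.6 kHz.
122.2 kHz mod fs = 8.6 kHz.
8.6 kHz ≤ fs/2 = 28.4 kHz, appears at 8.6 kHz.
184.4 kHz mod fs = 14 kHz.
14 kHz ≤ fs/2 = 28.4 kHz, appears at 14 kHz.
52.6 kHz > fs/2 = 28.4 kHz, folds to fs − 52.6 kHz = 4.2 kHz.
105 kHz and 122.2 kHz both map to 8.6 kHz.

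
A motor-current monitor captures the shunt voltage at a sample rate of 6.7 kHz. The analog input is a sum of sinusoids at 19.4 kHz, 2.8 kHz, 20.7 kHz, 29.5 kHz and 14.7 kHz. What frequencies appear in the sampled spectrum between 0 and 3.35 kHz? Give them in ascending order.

0.6 kHz, 0.7 kHz, 1.3 kHz, 2.7 kHz, 2.8 kHz

fs/2 = 3.35 kHz.
19.4 kHz mod fs = 6 kHz.
6 kHz > fs/2 = 3.35 kHz, folds to fs − 6 kHz = 0.7 kHz.
2.8 kHz ≤ fs/2 = 3.35 kHz, passes unchanged.
20.7 kHz mod fs = 0.6 kHz.
0.6 kHz ≤ fs/2 = 3.35 kHz, appears at 0.6 kHz.
29.5 kHz mod fs = 2.7 kHz.
2.7 kHz ≤ fs/2 = 3.35 kHz, appears at 2.7 kHz.
14.7 kHz mod fs = 1.3 kHz.
1.3 kHz ≤ fs/2 = 3.35 kHz, appears at 1.3 kHz.
Distinct values: {0.6 kHz, 0.7 kHz, 1.3 kHz, 2.7 kHz, 2.8 kHz}.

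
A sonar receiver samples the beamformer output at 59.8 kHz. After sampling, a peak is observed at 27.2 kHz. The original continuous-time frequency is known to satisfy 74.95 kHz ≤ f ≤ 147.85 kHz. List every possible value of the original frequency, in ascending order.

87 kHz, 92.4 kHz, 146.8 kHz

Frequencies that alias to 27.2 kHz are k·fs ± 27.2 kHz for integer k ≥ 0.
k=0: 27.2 kHz.
k=1: 32.6 kHz, 87 kHz.
k=2: 92.4 kHz, 146.8 kHz.
k=3: 152.2 kHz, 206.6 kHz.
Within [74.95 kHz, 147.85 kHz]: 87 kHz, 92.4 kHz, 146.8 kHz.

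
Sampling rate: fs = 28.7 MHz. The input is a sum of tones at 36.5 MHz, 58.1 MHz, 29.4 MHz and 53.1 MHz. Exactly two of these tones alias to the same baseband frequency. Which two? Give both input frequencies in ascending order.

29.4 MHz, 58.1 MHz

fs/2 = 14.35 MHz.
36.5 MHz mod fs = 7.8 MHz.
7.8 MHz ≤ fs/2 = 14.35 MHz, appears at 7.8 MHz.
58.1 MHz mod fs = 0.7 MHz.
0.7 MHz ≤ fs/2 = 14.35 MHz, appears at 0.7 MHz.
29.4 MHz mod fs = 0.7 MHz.
0.7 MHz ≤ fs/2 = 14.35 MHz, appears at 0.7 MHz.
53.1 MHz mod fs = 24.4 MHz.
24.4 MHz > fs/2 = 14.35 MHz, folds to fs − 24.4 MHz = 4.3 MHz.
29.4 MHz and 58.1 MHz both map to 0.7 MHz.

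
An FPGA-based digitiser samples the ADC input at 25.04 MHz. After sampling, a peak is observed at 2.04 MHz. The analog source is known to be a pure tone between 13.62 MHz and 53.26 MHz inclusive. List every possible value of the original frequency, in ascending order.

Frequencies that alias to 2.04 MHz are k·fs ± 2.04 MHz for integer k ≥ 0.
k=0: 2.04 MHz.
k=1: 23 MHz, 27.08 MHz.
k=2: 48.04 MHz, 52.12 MHz.
k=3: 73.08 MHz, 77.16 MHz.
Within [13.62 MHz, 53.26 MHz]: 23 MHz, 27.08 MHz, 48.04 MHz, 52.12 MHz.

23 MHz, 27.08 MHz, 48.04 MHz, 52.12 MHz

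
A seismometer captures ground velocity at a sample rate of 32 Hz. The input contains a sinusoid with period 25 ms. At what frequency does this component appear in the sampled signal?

T = 25 ms → f = 1/T = 40 Hz.
40 Hz mod fs = 8 Hz.
8 Hz ≤ fs/2 = 16 Hz, appears at 8 Hz.

8 Hz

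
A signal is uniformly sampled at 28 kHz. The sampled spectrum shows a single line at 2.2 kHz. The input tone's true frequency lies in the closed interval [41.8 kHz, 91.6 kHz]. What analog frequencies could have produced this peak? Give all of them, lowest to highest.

53.8 kHz, 58.2 kHz, 81.8 kHz, 86.2 kHz

Frequencies that alias to 2.2 kHz are k·fs ± 2.2 kHz for integer k ≥ 0.
k=0: 2.2 kHz.
k=1: 25.8 kHz, 30.2 kHz.
k=2: 53.8 kHz, 58.2 kHz.
k=3: 81.8 kHz, 86.2 kHz.
k=4: 109.8 kHz, 114.2 kHz.
Within [41.8 kHz, 91.6 kHz]: 53.8 kHz, 58.2 kHz, 81.8 kHz, 86.2 kHz.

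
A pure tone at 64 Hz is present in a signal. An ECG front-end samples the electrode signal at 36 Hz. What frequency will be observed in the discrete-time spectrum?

64 Hz mod fs = 28 Hz.
28 Hz > fs/2 = 18 Hz, folds to fs − 28 Hz = 8 Hz.

8 Hz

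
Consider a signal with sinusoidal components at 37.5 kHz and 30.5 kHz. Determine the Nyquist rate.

75 kHz

Highest-frequency component: 37.5 kHz.
Nyquist rate = 2 × 37.5 kHz = 75 kHz.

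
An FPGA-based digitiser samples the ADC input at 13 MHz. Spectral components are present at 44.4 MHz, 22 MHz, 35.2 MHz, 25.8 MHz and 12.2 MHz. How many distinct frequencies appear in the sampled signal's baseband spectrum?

5

fs/2 = 6.5 MHz.
44.4 MHz mod fs = 5.4 MHz.
5.4 MHz ≤ fs/2 = 6.5 MHz, appears at 5.4 MHz.
22 MHz mod fs = 9 MHz.
9 MHz > fs/2 = 6.5 MHz, folds to fs − 9 MHz = 4 MHz.
35.2 MHz mod fs = 9.2 MHz.
9.2 MHz > fs/2 = 6.5 MHz, folds to fs − 9.2 MHz = 3.8 MHz.
25.8 MHz mod fs = 12.8 MHz.
12.8 MHz > fs/2 = 6.5 MHz, folds to fs − 12.8 MHz = 0.2 MHz.
12.2 MHz > fs/2 = 6.5 MHz, folds to fs − 12.2 MHz = 0.8 MHz.
Distinct values: {0.2 MHz, 0.8 MHz, 3.8 MHz, 4 MHz, 5.4 MHz} → 5.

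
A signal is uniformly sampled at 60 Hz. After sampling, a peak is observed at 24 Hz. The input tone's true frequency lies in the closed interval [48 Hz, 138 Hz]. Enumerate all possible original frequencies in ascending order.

Frequencies that alias to 24 Hz are k·fs ± 24 Hz for integer k ≥ 0.
k=0: 24 Hz.
k=1: 36 Hz, 84 Hz.
k=2: 96 Hz, 144 Hz.
k=3: 156 Hz, 204 Hz.
Within [48 Hz, 138 Hz]: 84 Hz, 96 Hz.

84 Hz, 96 Hz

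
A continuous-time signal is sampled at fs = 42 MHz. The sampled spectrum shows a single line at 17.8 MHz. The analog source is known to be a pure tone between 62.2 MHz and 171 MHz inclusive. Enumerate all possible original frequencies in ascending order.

Frequencies that alias to 17.8 MHz are k·fs ± 17.8 MHz for integer k ≥ 0.
k=0: 17.8 MHz.
k=1: 24.2 MHz, 59.8 MHz.
k=2: 66.2 MHz, 101.8 MHz.
k=3: 108.2 MHz, 143.8 MHz.
k=4: 150.2 MHz, 185.8 MHz.
k=5: 192.2 MHz, 227.8 MHz.
Within [62.2 MHz, 171 MHz]: 66.2 MHz, 101.8 MHz, 108.2 MHz, 143.8 MHz, 150.2 MHz.

66.2 MHz, 101.8 MHz, 108.2 MHz, 143.8 MHz, 150.2 MHz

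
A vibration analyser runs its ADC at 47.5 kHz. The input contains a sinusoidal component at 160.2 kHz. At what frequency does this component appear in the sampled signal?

17.7 kHz

160.2 kHz mod fs = 17.7 kHz.
17.7 kHz ≤ fs/2 = 23.75 kHz, appears at 17.7 kHz.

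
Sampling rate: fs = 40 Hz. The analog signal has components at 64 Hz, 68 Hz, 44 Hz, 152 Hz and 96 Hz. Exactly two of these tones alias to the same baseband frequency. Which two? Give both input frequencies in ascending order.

fs/2 = 20 Hz.
64 Hz mod fs = 24 Hz.
24 Hz > fs/2 = 20 Hz, folds to fs − 24 Hz = 16 Hz.
68 Hz mod fs = 28 Hz.
28 Hz > fs/2 = 20 Hz, folds to fs − 28 Hz = 12 Hz.
44 Hz mod fs = 4 Hz.
4 Hz ≤ fs/2 = 20 Hz, appears at 4 Hz.
152 Hz mod fs = 32 Hz.
32 Hz > fs/2 = 20 Hz, folds to fs − 32 Hz = 8 Hz.
96 Hz mod fs = 16 Hz.
16 Hz ≤ fs/2 = 20 Hz, appears at 16 Hz.
64 Hz and 96 Hz both map to 16 Hz.

64 Hz, 96 Hz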